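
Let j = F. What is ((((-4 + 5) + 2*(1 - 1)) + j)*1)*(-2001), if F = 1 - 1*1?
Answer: -2001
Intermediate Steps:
F = 0 (F = 1 - 1 = 0)
j = 0
((((-4 + 5) + 2*(1 - 1)) + j)*1)*(-2001) = ((((-4 + 5) + 2*(1 - 1)) + 0)*1)*(-2001) = (((1 + 2*0) + 0)*1)*(-2001) = (((1 + 0) + 0)*1)*(-2001) = ((1 + 0)*1)*(-2001) = (1*1)*(-2001) = 1*(-2001) = -2001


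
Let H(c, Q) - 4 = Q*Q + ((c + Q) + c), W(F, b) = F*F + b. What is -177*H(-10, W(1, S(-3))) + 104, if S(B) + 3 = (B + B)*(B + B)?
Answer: -207694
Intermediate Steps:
S(B) = -3 + 4*B**2 (S(B) = -3 + (B + B)*(B + B) = -3 + (2*B)*(2*B) = -3 + 4*B**2)
W(F, b) = b + F**2 (W(F, b) = F**2 + b = b + F**2)
H(c, Q) = 4 + Q + Q**2 + 2*c (H(c, Q) = 4 + (Q*Q + ((c + Q) + c)) = 4 + (Q**2 + ((Q + c) + c)) = 4 + (Q**2 + (Q + 2*c)) = 4 + (Q + Q**2 + 2*c) = 4 + Q + Q**2 + 2*c)
-177*H(-10, W(1, S(-3))) + 104 = -177*(4 + ((-3 + 4*(-3)**2) + 1**2) + ((-3 + 4*(-3)**2) + 1**2)**2 + 2*(-10)) + 104 = -177*(4 + ((-3 + 4*9) + 1) + ((-3 + 4*9) + 1)**2 - 20) + 104 = -177*(4 + ((-3 + 36) + 1) + ((-3 + 36) + 1)**2 - 20) + 104 = -177*(4 + (33 + 1) + (33 + 1)**2 - 20) + 104 = -177*(4 + 34 + 34**2 - 20) + 104 = -177*(4 + 34 + 1156 - 20) + 104 = -177*1174 + 104 = -207798 + 104 = -207694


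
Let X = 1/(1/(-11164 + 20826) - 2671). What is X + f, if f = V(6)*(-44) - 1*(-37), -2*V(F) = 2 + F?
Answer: 5496924151/25807201 ≈ 213.00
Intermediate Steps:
V(F) = -1 - F/2 (V(F) = -(2 + F)/2 = -1 - F/2)
f = 213 (f = (-1 - 1/2*6)*(-44) - 1*(-37) = (-1 - 3)*(-44) + 37 = -4*(-44) + 37 = 176 + 37 = 213)
X = -9662/25807201 (X = 1/(1/9662 - 2671) = 1/(-25807201/9662) = -9662/25807201 ≈ -0.00037439)
X + f = -9662/25807201 + 213 = 5496924151/25807201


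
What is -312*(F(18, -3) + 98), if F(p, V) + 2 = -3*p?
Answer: -13104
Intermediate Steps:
F(p, V) = -2 - 3*p
-312*(F(18, -3) + 98) = -312*((-2 - 3*18) + 98) = -312*((-2 - 54) + 98) = -312*(-56 + 98) = -312*42 = -13104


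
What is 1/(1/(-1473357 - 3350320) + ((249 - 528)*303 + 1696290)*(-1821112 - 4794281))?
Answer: -4823677/51431874826610496934 ≈ -9.3788e-14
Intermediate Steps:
1/(1/(-1473357 - 3350320) + ((249 - 528)*303 + 1696290)*(-1821112 - 4794281)) = 1/(1/(-4823677) + (-279*303 + 1696290)*(-6615393)) = 1/(-1/4823677 + (-84537 + 1696290)*(-6615393)) = 1/(-1/4823677 + 1611753*(-6615393)) = 1/(-1/4823677 - 10662379513929) = 1/(-51431874826610496934/4823677) = -4823677/51431874826610496934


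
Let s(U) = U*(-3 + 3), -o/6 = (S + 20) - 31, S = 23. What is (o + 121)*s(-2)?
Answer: 0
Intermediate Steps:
o = -72 (o = -6*((23 + 20) - 31) = -6*(43 - 31) = -6*12 = -72)
s(U) = 0 (s(U) = U*0 = 0)
(o + 121)*s(-2) = (-72 + 121)*0 = 49*0 = 0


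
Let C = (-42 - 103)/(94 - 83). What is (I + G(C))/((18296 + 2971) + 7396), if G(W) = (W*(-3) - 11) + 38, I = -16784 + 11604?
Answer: -56248/315293 ≈ -0.17840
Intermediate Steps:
I = -5180
C = -145/11 ≈ -13.182
G(W) = 27 - 3*W (G(W) = (-3*W - 11) + 38 = (-11 - 3*W) + 38 = 27 - 3*W)
(I + G(C))/((18296 + 2971) + 7396) = (-5180 + (27 - 3*(-145/11)))/((18296 + 2971) + 7396) = (-5180 + (27 + 435/11))/(21267 + 7396) = (-5180 + 732/11)/28663 = -56248/11*1/28663 = -56248/315293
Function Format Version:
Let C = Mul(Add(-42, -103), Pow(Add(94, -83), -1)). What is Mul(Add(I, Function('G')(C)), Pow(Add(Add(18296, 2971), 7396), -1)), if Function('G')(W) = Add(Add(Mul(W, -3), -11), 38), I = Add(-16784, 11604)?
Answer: Rational(-56248, 315293) ≈ -0.17840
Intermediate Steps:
I = -5180
C = Rational(-145, 11) (C = Mul(-145, Pow(11, -1)) = Mul(-145, Rational(1, 11)) = Rational(-145, 11) ≈ -13.182)
Function('G')(W) = Add(27, Mul(-3, W)) (Function('G')(W) = Add(Add(Mul(-3, W), -11), 38) = Add(Add(-11, Mul(-3, W)), 38) = Add(27, Mul(-3, W)))
Mul(Add(I, Function('G')(C)), Pow(Add(Add(18296, 2971), 7396), -1)) = Mul(Add(-5180, Add(27, Mul(-3, Rational(-145, 11)))), Pow(Add(Add(18296, 2971), 7396), -1)) = Mul(Add(-5180, Add(27, Rational(435, 11))), Pow(Add(21267, 7396), -1)) = Mul(Add(-5180, Rational(732, 11)), Pow(28663, -1)) = Mul(Rational(-56248, 11), Rational(1, 28663)) = Rational(-56248, 315293)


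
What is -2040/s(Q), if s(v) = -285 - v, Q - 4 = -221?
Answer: 30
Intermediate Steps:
Q = -217 (Q = 4 - 221 = -217)
-2040/s(Q) = -2040/(-285 - 1*(-217)) = -2040/(-285 + 217) = -2040/(-68) = -2040*(-1/68) = 30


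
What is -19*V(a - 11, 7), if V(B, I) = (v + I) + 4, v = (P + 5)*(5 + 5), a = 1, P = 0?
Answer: -1159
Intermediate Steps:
v = 50 (v = (0 + 5)*(5 + 5) = 5*10 = 50)
V(B, I) = 54 + I (V(B, I) = (50 + I) + 4 = 54 + I)
-19*V(a - 11, 7) = -19*(54 + 7) = -19*61 = -1159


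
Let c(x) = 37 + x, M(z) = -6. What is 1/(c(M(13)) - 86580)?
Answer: -1/86549 ≈ -1.1554e-5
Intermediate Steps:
1/(c(M(13)) - 86580) = 1/((37 - 6) - 86580) = 1/(31 - 86580) = 1/(-86549) = -1/86549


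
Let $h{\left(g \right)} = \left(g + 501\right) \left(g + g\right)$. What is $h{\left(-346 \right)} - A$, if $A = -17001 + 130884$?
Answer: $-221143$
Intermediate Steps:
$h{\left(g \right)} = 2 g \left(501 + g\right)$ ($h{\left(g \right)} = \left(501 + g\right) 2 g = 2 g \left(501 + g\right)$)
$A = 113883$
$h{\left(-346 \right)} - A = 2 \left(-346\right) \left(501 - 346\right) - 113883 = 2 \left(-346\right) 155 - 113883 = -107260 - 113883 = -221143$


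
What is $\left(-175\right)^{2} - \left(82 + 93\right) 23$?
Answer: $26600$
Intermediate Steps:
$\left(-175\right)^{2} - \left(82 + 93\right) 23 = 30625 - 175 \cdot 23 = 30625 - 4025 = 26600$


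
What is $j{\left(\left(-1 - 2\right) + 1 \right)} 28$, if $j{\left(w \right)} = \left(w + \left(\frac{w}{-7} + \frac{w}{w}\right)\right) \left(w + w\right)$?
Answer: $80$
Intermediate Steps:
$j{\left(w \right)} = 2 w \left(1 + \frac{6 w}{7}\right)$ ($j{\left(w \right)} = \left(w + \left(w \left(- \frac{1}{7}\right) + 1\right)\right) 2 w = \left(w - \left(-1 + \frac{w}{7}\right)\right) 2 w = \left(1 + \frac{6 w}{7}\right) 2 w = 2 w \left(1 + \frac{6 w}{7}\right)$)
$j{\left(\left(-1 - 2\right) + 1 \right)} 28 = \frac{2 \left(\left(-1 - 2\right) + 1\right) \left(7 + 6 \left(\left(-1 - 2\right) + 1\right)\right)}{7} \cdot 28 = \frac{2 \left(-3 + 1\right) \left(7 + 6 \left(-3 + 1\right)\right)}{7} \cdot 28 = \frac{2}{7} \left(-2\right) \left(7 + 6 \left(-2\right)\right) 28 = \frac{2}{7} \left(-2\right) \left(7 - 12\right) 28 = \frac{2}{7} \left(-2\right) \left(-5\right) 28 = \frac{20}{7} \cdot 28 = 80$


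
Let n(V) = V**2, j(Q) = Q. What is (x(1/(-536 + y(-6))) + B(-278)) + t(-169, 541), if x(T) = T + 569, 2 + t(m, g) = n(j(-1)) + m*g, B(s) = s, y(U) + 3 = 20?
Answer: -47301142/519 ≈ -91139.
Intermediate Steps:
y(U) = 17 (y(U) = -3 + 20 = 17)
t(m, g) = -1 + g*m (t(m, g) = -2 + ((-1)**2 + m*g) = -2 + (1 + g*m) = -1 + g*m)
x(T) = 569 + T
(x(1/(-536 + y(-6))) + B(-278)) + t(-169, 541) = ((569 + 1/(-536 + 17)) - 278) + (-1 + 541*(-169)) = ((569 + 1/(-519)) - 278) + (-1 - 91429) = ((569 - 1/519) - 278) - 91430 = (295310/519 - 278) - 91430 = 151028/519 - 91430 = -47301142/519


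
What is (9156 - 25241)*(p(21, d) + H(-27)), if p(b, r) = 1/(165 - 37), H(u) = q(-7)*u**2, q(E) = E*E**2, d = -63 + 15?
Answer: 514816751275/128 ≈ 4.0220e+9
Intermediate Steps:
d = -48
q(E) = E**3
H(u) = -343*u**2 (H(u) = (-7)**3*u**2 = -343*u**2)
p(b, r) = 1/128
(9156 - 25241)*(p(21, d) + H(-27)) = (9156 - 25241)*(1/128 - 343*(-27)**2) = -16085*(1/128 - 343*729) = -16085*(1/128 - 250047) = -16085*(-32006015/128) = 514816751275/128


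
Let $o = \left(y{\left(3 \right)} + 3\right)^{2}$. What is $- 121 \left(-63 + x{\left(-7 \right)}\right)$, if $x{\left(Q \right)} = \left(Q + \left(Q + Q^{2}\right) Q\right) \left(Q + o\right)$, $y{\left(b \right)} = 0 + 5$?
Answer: $2083620$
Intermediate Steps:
$y{\left(b \right)} = 5$
$o = 64$ ($o = \left(5 + 3\right)^{2} = 8^{2} = 64$)
$x{\left(Q \right)} = \left(64 + Q\right) \left(Q + Q \left(Q + Q^{2}\right)\right)$ ($x{\left(Q \right)} = \left(Q + \left(Q + Q^{2}\right) Q\right) \left(Q + 64\right) = \left(Q + Q \left(Q + Q^{2}\right)\right) \left(64 + Q\right) = \left(64 + Q\right) \left(Q + Q \left(Q + Q^{2}\right)\right)$)
$- 121 \left(-63 + x{\left(-7 \right)}\right) = - 121 \left(-63 - 7 \left(64 + \left(-7\right)^{3} + 65 \left(-7\right) + 65 \left(-7\right)^{2}\right)\right) = - 121 \left(-63 - 7 \left(64 - 343 - 455 + 65 \cdot 49\right)\right) = - 121 \left(-63 - 7 \left(64 - 343 - 455 + 3185\right)\right) = - 121 \left(-63 - 17157\right) = \left(-121\right) \left(-17220\right) = 2083620$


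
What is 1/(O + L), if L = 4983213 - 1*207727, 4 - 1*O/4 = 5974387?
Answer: -1/19122046 ≈ -5.2296e-8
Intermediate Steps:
O = -23897532 (O = 16 - 4*5974387 = 16 - 23897548 = -23897532)
L = 4775486 (L = 4983213 - 207727 = 4775486)
1/(O + L) = 1/(-23897532 + 4775486) = 1/(-19122046) = -1/19122046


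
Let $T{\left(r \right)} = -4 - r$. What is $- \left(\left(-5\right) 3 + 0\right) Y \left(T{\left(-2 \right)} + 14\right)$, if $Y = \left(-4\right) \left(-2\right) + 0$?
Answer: $1440$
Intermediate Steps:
$Y = 8$ ($Y = 8 + 0 = 8$)
$- \left(\left(-5\right) 3 + 0\right) Y \left(T{\left(-2 \right)} + 14\right) = - \left(\left(-5\right) 3 + 0\right) 8 \left(\left(-4 - -2\right) + 14\right) = - \left(-15 + 0\right) 8 \left(\left(-4 + 2\right) + 14\right) = - \left(-15\right) 8 \left(-2 + 14\right) = - \left(-120\right) 12 = \left(-1\right) \left(-1440\right) = 1440$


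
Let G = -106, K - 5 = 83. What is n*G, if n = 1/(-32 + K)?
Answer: -53/28 ≈ -1.8929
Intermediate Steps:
K = 88 (K = 5 + 83 = 88)
n = 1/56 (n = 1/(-32 + 88) = 1/56 ≈ 0.017857)
n*G = (1/56)*(-106) = -53/28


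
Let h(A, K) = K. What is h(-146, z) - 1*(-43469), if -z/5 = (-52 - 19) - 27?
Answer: 43959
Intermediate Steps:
z = 490 (z = -5*((-52 - 19) - 27) = -5*(-71 - 27) = -5*(-98) = 490)
h(-146, z) - 1*(-43469) = 490 - 1*(-43469) = 490 + 43469 = 43959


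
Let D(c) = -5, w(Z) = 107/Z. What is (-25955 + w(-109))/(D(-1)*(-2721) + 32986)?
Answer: -2829202/5078419 ≈ -0.55710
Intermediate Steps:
(-25955 + w(-109))/(D(-1)*(-2721) + 32986) = (-25955 + 107/(-109))/(-5*(-2721) + 32986) = (-25955 + 107*(-1/109))/(13605 + 32986) = (-25955 - 107/109)/46591 = -2829202/109*1/46591 = -2829202/5078419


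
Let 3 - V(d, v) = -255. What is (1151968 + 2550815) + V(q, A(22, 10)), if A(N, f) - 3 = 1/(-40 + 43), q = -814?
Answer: 3703041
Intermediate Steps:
A(N, f) = 10/3 (A(N, f) = 3 + 1/(-40 + 43) = 3 + 1/3 = 3 + ⅓ = 10/3)
V(d, v) = 258 (V(d, v) = 3 - 1*(-255) = 3 + 255 = 258)
(1151968 + 2550815) + V(q, A(22, 10)) = (1151968 + 2550815) + 258 = 3702783 + 258 = 3703041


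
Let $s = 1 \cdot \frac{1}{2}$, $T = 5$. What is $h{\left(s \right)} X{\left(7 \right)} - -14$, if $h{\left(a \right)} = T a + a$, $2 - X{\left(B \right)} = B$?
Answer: $-1$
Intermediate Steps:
$X{\left(B \right)} = 2 - B$
$s = \frac{1}{2}$ ($s = 1 \cdot \frac{1}{2} = \frac{1}{2} \approx 0.5$)
$h{\left(a \right)} = 6 a$ ($h{\left(a \right)} = 5 a + a = 6 a$)
$h{\left(s \right)} X{\left(7 \right)} - -14 = 6 \cdot \frac{1}{2} \left(2 - 7\right) - -14 = 3 \left(2 - 7\right) + 14 = 3 \left(-5\right) + 14 = -15 + 14 = -1$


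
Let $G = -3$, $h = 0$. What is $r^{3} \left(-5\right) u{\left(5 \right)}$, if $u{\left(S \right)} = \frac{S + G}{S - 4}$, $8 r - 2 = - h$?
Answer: $- \frac{5}{32} \approx -0.15625$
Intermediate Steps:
$r = \frac{1}{4}$ ($r = \frac{1}{4} + \frac{\left(-1\right) 0}{8} = \frac{1}{4} + \frac{1}{8} \cdot 0 = \frac{1}{4} + 0 = \frac{1}{4} \approx 0.25$)
$u{\left(S \right)} = \frac{-3 + S}{-4 + S}$ ($u{\left(S \right)} = \frac{S - 3}{S - 4} = \frac{-3 + S}{-4 + S}$)
$r^{3} \left(-5\right) u{\left(5 \right)} = \left(\frac{1}{4}\right)^{3} \left(-5\right) \frac{-3 + 5}{-4 + 5} = \frac{1}{64} \left(-5\right) 1^{-1} \cdot 2 = - \frac{5 \cdot 1 \cdot 2}{64} = \left(- \frac{5}{64}\right) 2 = - \frac{5}{32}$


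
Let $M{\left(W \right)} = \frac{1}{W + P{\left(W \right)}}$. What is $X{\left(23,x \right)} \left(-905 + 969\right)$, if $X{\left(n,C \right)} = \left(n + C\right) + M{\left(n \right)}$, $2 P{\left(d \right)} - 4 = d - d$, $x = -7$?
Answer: $\frac{25664}{25} \approx 1026.6$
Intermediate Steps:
$P{\left(d \right)} = 2$ ($P{\left(d \right)} = 2 + \frac{d - d}{2} = 2 + \frac{1}{2} \cdot 0 = 2 + 0 = 2$)
$M{\left(W \right)} = \frac{1}{2 + W}$ ($M{\left(W \right)} = \frac{1}{W + 2} = \frac{1}{2 + W}$)
$X{\left(n,C \right)} = C + n + \frac{1}{2 + n}$ ($X{\left(n,C \right)} = \left(n + C\right) + \frac{1}{2 + n} = \left(C + n\right) + \frac{1}{2 + n} = C + n + \frac{1}{2 + n}$)
$X{\left(23,x \right)} \left(-905 + 969\right) = \frac{1 + \left(2 + 23\right) \left(-7 + 23\right)}{2 + 23} \left(-905 + 969\right) = \frac{1 + 25 \cdot 16}{25} \cdot 64 = \frac{1 + 400}{25} \cdot 64 = \frac{1}{25} \cdot 401 \cdot 64 = \frac{401}{25} \cdot 64 = \frac{25664}{25}$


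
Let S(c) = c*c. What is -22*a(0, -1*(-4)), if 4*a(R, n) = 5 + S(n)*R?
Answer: -55/2 ≈ -27.500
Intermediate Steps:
S(c) = c**2
a(R, n) = 5/4 + R*n**2/4 (a(R, n) = (5 + n**2*R)/4 = (5 + R*n**2)/4 = 5/4 + R*n**2/4)
-22*a(0, -1*(-4)) = -22*(5/4 + (1/4)*0*(-1*(-4))**2) = -22*(5/4 + (1/4)*0*4**2) = -22*(5/4 + (1/4)*0*16) = -22*(5/4 + 0) = -22*5/4 = -55/2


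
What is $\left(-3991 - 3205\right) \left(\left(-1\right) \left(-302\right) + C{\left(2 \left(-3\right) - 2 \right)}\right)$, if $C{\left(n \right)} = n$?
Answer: $-2115624$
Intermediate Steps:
$\left(-3991 - 3205\right) \left(\left(-1\right) \left(-302\right) + C{\left(2 \left(-3\right) - 2 \right)}\right) = \left(-3991 - 3205\right) \left(\left(-1\right) \left(-302\right) + \left(2 \left(-3\right) - 2\right)\right) = - 7196 \left(302 - 8\right) = \left(-7196\right) 294 = -2115624$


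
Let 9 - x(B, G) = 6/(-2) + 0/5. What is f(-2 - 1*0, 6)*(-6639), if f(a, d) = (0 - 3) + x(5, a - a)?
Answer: -59751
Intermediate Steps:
x(B, G) = 12 (x(B, G) = 9 - (6/(-2) + 0/5) = 9 - (6*(-1/2) + 0*(1/5)) = 9 - (-3 + 0) = 9 - 1*(-3) = 9 + 3 = 12)
f(a, d) = 9 (f(a, d) = (0 - 3) + 12 = -3 + 12 = 9)
f(-2 - 1*0, 6)*(-6639) = 9*(-6639) = -59751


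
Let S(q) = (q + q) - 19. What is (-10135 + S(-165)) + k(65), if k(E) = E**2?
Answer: -6259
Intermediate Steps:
S(q) = -19 + 2*q (S(q) = 2*q - 19 = -19 + 2*q)
(-10135 + S(-165)) + k(65) = (-10135 + (-19 + 2*(-165))) + 65**2 = (-10135 + (-19 - 330)) + 4225 = (-10135 - 349) + 4225 = -10484 + 4225 = -6259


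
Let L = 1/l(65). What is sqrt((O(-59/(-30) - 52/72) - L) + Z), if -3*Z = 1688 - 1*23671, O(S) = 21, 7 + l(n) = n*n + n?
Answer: sqrt(1213241319735)/12849 ≈ 85.724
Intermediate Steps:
l(n) = -7 + n + n**2 (l(n) = -7 + (n*n + n) = -7 + (n**2 + n) = -7 + (n + n**2) = -7 + n + n**2)
Z = 21983/3 (Z = -(1688 - 1*23671)/3 = -(1688 - 23671)/3 = -1/3*(-21983) = 21983/3 ≈ 7327.7)
L = 1/4283 (L = 1/(-7 + 65 + 65**2) = 1/(-7 + 65 + 4225) = 1/4283 ≈ 0.00023348)
sqrt((O(-59/(-30) - 52/72) - L) + Z) = sqrt((21 - 1*1/4283) + 21983/3) = sqrt((21 - 1/4283) + 21983/3) = sqrt(89942/4283 + 21983/3) = sqrt(94423015/12849) = sqrt(1213241319735)/12849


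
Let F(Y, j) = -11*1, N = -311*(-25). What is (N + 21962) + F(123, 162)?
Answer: 29726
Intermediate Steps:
N = 7775
F(Y, j) = -11
(N + 21962) + F(123, 162) = (7775 + 21962) - 11 = 29737 - 11 = 29726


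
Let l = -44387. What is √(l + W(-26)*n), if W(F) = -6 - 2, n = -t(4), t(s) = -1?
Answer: I*√44395 ≈ 210.7*I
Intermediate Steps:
n = 1 (n = -1*(-1) = 1)
W(F) = -8
√(l + W(-26)*n) = √(-44387 - 8*1) = √(-44387 - 8) = √(-44395) = I*√44395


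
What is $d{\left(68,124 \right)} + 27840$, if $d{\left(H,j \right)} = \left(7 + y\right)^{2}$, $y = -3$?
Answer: $27856$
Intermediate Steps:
$d{\left(H,j \right)} = 16$ ($d{\left(H,j \right)} = \left(7 - 3\right)^{2} = 4^{2} = 16$)
$d{\left(68,124 \right)} + 27840 = 16 + 27840 = 27856$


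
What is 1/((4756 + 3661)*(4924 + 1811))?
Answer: 1/56688495 ≈ 1.7640e-8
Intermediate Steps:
1/((4756 + 3661)*(4924 + 1811)) = 1/(8417*6735) = 1/56688495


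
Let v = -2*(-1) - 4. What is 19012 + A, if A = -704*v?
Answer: 20420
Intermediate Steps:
v = -2 (v = 2 - 4 = -2)
A = 1408 (A = -704*(-2) = 1408)
19012 + A = 19012 + 1408 = 20420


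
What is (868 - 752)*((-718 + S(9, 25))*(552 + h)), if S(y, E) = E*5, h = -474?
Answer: -5365464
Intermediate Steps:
S(y, E) = 5*E
(868 - 752)*((-718 + S(9, 25))*(552 + h)) = (868 - 752)*((-718 + 5*25)*(552 - 474)) = 116*((-718 + 125)*78) = 116*(-593*78) = 116*(-46254) = -5365464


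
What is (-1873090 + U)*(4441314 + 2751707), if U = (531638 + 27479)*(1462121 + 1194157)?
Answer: 10682846867079730156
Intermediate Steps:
U = 1485170186526 (U = 559117*2656278 = 1485170186526)
(-1873090 + U)*(4441314 + 2751707) = (-1873090 + 1485170186526)*(4441314 + 2751707) = 1485168313436*7193021 = 10682846867079730156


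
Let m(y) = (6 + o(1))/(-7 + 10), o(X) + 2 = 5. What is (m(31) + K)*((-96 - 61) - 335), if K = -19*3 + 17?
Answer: 18204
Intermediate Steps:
o(X) = 3 (o(X) = -2 + 5 = 3)
m(y) = 3 (m(y) = (6 + 3)/(-7 + 10) = 9/3 = 9*(⅓) = 3)
K = -40 (K = -57 + 17 = -40)
(m(31) + K)*((-96 - 61) - 335) = (3 - 40)*((-96 - 61) - 335) = -37*(-157 - 335) = -37*(-492) = 18204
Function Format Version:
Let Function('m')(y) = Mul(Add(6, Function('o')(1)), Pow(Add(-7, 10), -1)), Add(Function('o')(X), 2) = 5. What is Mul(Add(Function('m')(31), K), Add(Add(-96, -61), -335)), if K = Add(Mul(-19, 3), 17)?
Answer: 18204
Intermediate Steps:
Function('o')(X) = 3 (Function('o')(X) = Add(-2, 5) = 3)
Function('m')(y) = 3 (Function('m')(y) = Mul(Add(6, 3), Pow(Add(-7, 10), -1)) = Mul(9, Pow(3, -1)) = Mul(9, Rational(1, 3)) = 3)
K = -40 (K = Add(-57, 17) = -40)
Mul(Add(Function('m')(31), K), Add(Add(-96, -61), -335)) = Mul(Add(3, -40), Add(Add(-96, -61), -335)) = Mul(-37, Add(-157, -335)) = Mul(-37, -492) = 18204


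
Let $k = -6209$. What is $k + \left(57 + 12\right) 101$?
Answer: $760$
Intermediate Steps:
$k + \left(57 + 12\right) 101 = -6209 + \left(57 + 12\right) 101 = -6209 + 69 \cdot 101 = -6209 + 6969 = 760$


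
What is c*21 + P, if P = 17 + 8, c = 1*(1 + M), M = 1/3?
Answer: 53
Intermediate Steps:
M = ⅓ (M = 1*(⅓) = ⅓ ≈ 0.33333)
c = 4/3 (c = 1*(1 + ⅓) = 1*(4/3) = 4/3 ≈ 1.3333)
P = 25
c*21 + P = (4/3)*21 + 25 = 28 + 25 = 53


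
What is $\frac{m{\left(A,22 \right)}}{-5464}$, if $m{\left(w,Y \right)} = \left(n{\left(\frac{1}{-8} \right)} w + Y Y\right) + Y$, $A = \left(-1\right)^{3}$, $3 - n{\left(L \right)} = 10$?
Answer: $- \frac{513}{5464} \approx -0.093887$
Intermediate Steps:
$n{\left(L \right)} = -7$ ($n{\left(L \right)} = 3 - 10 = -7$)
$A = -1$
$m{\left(w,Y \right)} = Y + Y^{2} - 7 w$ ($m{\left(w,Y \right)} = \left(- 7 w + Y Y\right) + Y = \left(- 7 w + Y^{2}\right) + Y = \left(Y^{2} - 7 w\right) + Y = Y + Y^{2} - 7 w$)
$\frac{m{\left(A,22 \right)}}{-5464} = \frac{22 + 22^{2} - -7}{-5464} = \left(22 + 484 + 7\right) \left(- \frac{1}{5464}\right) = 513 \left(- \frac{1}{5464}\right) = - \frac{513}{5464}$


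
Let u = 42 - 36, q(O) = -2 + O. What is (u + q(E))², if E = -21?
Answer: 289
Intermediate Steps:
u = 6
(u + q(E))² = (6 + (-2 - 21))² = (6 - 23)² = (-17)² = 289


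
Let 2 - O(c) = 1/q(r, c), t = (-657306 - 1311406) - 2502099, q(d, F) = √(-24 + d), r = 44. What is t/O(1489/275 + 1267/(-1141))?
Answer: -178832440/79 - 8941622*√5/79 ≈ -2.5168e+6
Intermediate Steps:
t = -4470811 (t = -1968712 - 2502099 = -4470811)
O(c) = 2 - √5/10 (O(c) = 2 - 1/(√(-24 + 44)) = 2 - 1/(√20) = 2 - 1/(2*√5) = 2 - √5/10)
t/O(1489/275 + 1267/(-1141)) = -4470811/(2 - √5/10)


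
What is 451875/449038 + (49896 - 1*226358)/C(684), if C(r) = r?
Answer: -9866132632/38392749 ≈ -256.98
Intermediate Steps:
451875/449038 + (49896 - 1*226358)/C(684) = 451875/449038 + (49896 - 1*226358)/684 = 451875*(1/449038) + (49896 - 226358)*(1/684) = 451875/449038 - 176462*1/684 = 451875/449038 - 88231/342 = -9866132632/38392749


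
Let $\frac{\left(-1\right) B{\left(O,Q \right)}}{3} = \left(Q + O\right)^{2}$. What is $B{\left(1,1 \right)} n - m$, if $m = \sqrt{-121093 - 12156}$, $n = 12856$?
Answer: $-154272 - i \sqrt{133249} \approx -1.5427 \cdot 10^{5} - 365.03 i$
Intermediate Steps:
$B{\left(O,Q \right)} = - 3 \left(O + Q\right)^{2}$ ($B{\left(O,Q \right)} = - 3 \left(Q + O\right)^{2} = - 3 \left(O + Q\right)^{2}$)
$m = i \sqrt{133249}$ ($m = \sqrt{-133249} = i \sqrt{133249} \approx 365.03 i$)
$B{\left(1,1 \right)} n - m = - 3 \left(1 + 1\right)^{2} \cdot 12856 - i \sqrt{133249} = - 3 \cdot 2^{2} \cdot 12856 - i \sqrt{133249} = \left(-3\right) 4 \cdot 12856 - i \sqrt{133249} = \left(-12\right) 12856 - i \sqrt{133249} = -154272 - i \sqrt{133249}$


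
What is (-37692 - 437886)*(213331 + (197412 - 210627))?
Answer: -95170767048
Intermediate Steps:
(-37692 - 437886)*(213331 + (197412 - 210627)) = -475578*(213331 - 13215) = -475578*200116 = -95170767048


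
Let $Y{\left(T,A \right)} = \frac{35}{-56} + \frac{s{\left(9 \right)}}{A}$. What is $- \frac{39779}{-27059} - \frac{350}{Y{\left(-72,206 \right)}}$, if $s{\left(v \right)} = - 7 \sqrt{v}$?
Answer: $\frac{7827643221}{16208341} \approx 482.94$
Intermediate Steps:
$Y{\left(T,A \right)} = - \frac{5}{8} - \frac{21}{A}$ ($Y{\left(T,A \right)} = \frac{35}{-56} + \frac{\left(-7\right) \sqrt{9}}{A} = 35 \left(- \frac{1}{56}\right) + \frac{\left(-7\right) 3}{A} = - \frac{5}{8} - \frac{21}{A}$)
$- \frac{39779}{-27059} - \frac{350}{Y{\left(-72,206 \right)}} = - \frac{39779}{-27059} - \frac{350}{- \frac{5}{8} - \frac{21}{206}} = \left(-39779\right) \left(- \frac{1}{27059}\right) - \frac{350}{- \frac{5}{8} - \frac{21}{206}} = \frac{39779}{27059} - \frac{350}{- \frac{5}{8} - \frac{21}{206}} = \frac{39779}{27059} - \frac{350}{- \frac{599}{824}} = \frac{39779}{27059} - - \frac{288400}{599} = \frac{39779}{27059} + \frac{288400}{599} = \frac{7827643221}{16208341}$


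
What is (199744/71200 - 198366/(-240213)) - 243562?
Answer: -43391865782318/178157975 ≈ -2.4356e+5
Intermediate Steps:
(199744/71200 - 198366/(-240213)) - 243562 = (199744*(1/71200) - 198366*(-1/240213)) - 243562 = (6242/2225 + 66122/80071) - 243562 = 646924632/178157975 - 243562 = -43391865782318/178157975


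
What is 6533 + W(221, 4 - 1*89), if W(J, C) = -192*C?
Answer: 22853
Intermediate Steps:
6533 + W(221, 4 - 1*89) = 6533 - 192*(4 - 1*89) = 6533 - 192*(4 - 89) = 6533 - 192*(-85) = 6533 + 16320 = 22853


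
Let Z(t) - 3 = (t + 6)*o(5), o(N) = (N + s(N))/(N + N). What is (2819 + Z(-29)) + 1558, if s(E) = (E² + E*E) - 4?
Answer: 42627/10 ≈ 4262.7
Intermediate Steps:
s(E) = -4 + 2*E² (s(E) = (E² + E²) - 4 = 2*E² - 4 = -4 + 2*E²)
o(N) = (-4 + N + 2*N²)/(2*N) (o(N) = (N + (-4 + 2*N²))/(N + N) = (-4 + N + 2*N²)/((2*N)) = (-4 + N + 2*N²)*(1/(2*N)) = (-4 + N + 2*N²)/(2*N))
Z(t) = 168/5 + 51*t/10 (Z(t) = 3 + (t + 6)*(½ + 5 - 2/5) = 3 + (6 + t)*(½ + 5 - 2*⅕) = 3 + (6 + t)*(½ + 5 - ⅖) = 3 + (6 + t)*(51/10) = 3 + (153/5 + 51*t/10) = 168/5 + 51*t/10)
(2819 + Z(-29)) + 1558 = (2819 + (168/5 + (51/10)*(-29))) + 1558 = (2819 + (168/5 - 1479/10)) + 1558 = (2819 - 1143/10) + 1558 = 27047/10 + 1558 = 42627/10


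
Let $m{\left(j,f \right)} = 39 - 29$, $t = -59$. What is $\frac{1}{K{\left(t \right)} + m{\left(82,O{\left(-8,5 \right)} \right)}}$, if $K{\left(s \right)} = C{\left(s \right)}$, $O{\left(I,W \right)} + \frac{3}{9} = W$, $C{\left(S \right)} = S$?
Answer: $- \frac{1}{49} \approx -0.020408$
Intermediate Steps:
$O{\left(I,W \right)} = - \frac{1}{3} + W$
$K{\left(s \right)} = s$
$m{\left(j,f \right)} = 10$ ($m{\left(j,f \right)} = 39 - 29 = 10$)
$\frac{1}{K{\left(t \right)} + m{\left(82,O{\left(-8,5 \right)} \right)}} = \frac{1}{-59 + 10} = \frac{1}{-49} = - \frac{1}{49}$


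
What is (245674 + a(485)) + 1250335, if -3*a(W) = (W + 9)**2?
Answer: 4243991/3 ≈ 1.4147e+6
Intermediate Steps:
a(W) = -(9 + W)**2/3 (a(W) = -(W + 9)**2/3 = -(9 + W)**2/3)
(245674 + a(485)) + 1250335 = (245674 - (9 + 485)**2/3) + 1250335 = (245674 - 1/3*494**2) + 1250335 = (245674 - 1/3*244036) + 1250335 = (245674 - 244036/3) + 1250335 = 492986/3 + 1250335 = 4243991/3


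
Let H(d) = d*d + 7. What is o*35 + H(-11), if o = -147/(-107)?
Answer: 18841/107 ≈ 176.08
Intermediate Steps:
H(d) = 7 + d² (H(d) = d² + 7 = 7 + d²)
o = 147/107 (o = -147*(-1/107) = 147/107 ≈ 1.3738)
o*35 + H(-11) = (147/107)*35 + (7 + (-11)²) = 5145/107 + (7 + 121) = 5145/107 + 128 = 18841/107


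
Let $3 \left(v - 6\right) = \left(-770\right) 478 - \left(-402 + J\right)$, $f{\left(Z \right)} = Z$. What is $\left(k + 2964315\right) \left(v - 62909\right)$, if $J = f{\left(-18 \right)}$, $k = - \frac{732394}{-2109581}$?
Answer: $- \frac{204653416037359573}{372279} \approx -5.4973 \cdot 10^{11}$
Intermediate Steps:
$k = \frac{43082}{124093}$ ($k = \left(-732394\right) \left(- \frac{1}{2109581}\right) = \frac{43082}{124093} \approx 0.34718$)
$J = -18$
$v = - \frac{367622}{3}$ ($v = 6 + \frac{\left(-770\right) 478 + \left(402 - -18\right)}{3} = 6 + \frac{-368060 + \left(402 + 18\right)}{3} = 6 + \frac{-368060 + 420}{3} = 6 + \frac{1}{3} \left(-367640\right) = 6 - \frac{367640}{3} = - \frac{367622}{3} \approx -1.2254 \cdot 10^{5}$)
$\left(k + 2964315\right) \left(v - 62909\right) = \left(\frac{43082}{124093} + 2964315\right) \left(- \frac{367622}{3} - 62909\right) = \frac{367850784377}{124093} \left(- \frac{556349}{3}\right) = - \frac{204653416037359573}{372279}$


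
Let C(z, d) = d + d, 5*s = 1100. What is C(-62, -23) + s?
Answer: 174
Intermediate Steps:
s = 220 (s = (1/5)*1100 = 220)
C(z, d) = 2*d
C(-62, -23) + s = 2*(-23) + 220 = -46 + 220 = 174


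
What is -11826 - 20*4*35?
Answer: -14626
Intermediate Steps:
-11826 - 20*4*35 = -11826 - 80*35 = -11826 - 1*2800 = -11826 - 2800 = -14626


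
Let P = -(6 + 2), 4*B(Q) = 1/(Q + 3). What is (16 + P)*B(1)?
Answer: ½ ≈ 0.50000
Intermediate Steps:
B(Q) = 1/(4*(3 + Q)) (B(Q) = 1/(4*(Q + 3)) = 1/(4*(3 + Q)))
P = -8 (P = -1*8 = -8)
(16 + P)*B(1) = (16 - 8)*(1/(4*(3 + 1))) = 8*((¼)/4) = 8*((¼)*(¼)) = 8*(1/16) = ½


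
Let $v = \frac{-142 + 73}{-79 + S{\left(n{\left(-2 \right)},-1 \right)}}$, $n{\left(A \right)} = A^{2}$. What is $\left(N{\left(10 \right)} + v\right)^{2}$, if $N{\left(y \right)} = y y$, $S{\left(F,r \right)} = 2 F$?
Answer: $\frac{51394561}{5041} \approx 10195.0$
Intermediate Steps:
$N{\left(y \right)} = y^{2}$
$v = \frac{69}{71}$ ($v = \frac{-142 + 73}{-79 + 2 \left(-2\right)^{2}} = - \frac{69}{-79 + 2 \cdot 4} = - \frac{69}{-79 + 8} = - \frac{69}{-71} = \left(-69\right) \left(- \frac{1}{71}\right) = \frac{69}{71} \approx 0.97183$)
$\left(N{\left(10 \right)} + v\right)^{2} = \left(10^{2} + \frac{69}{71}\right)^{2} = \left(100 + \frac{69}{71}\right)^{2} = \left(\frac{7169}{71}\right)^{2} = \frac{51394561}{5041}$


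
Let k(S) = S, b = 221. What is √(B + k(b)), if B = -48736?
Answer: I*√48515 ≈ 220.26*I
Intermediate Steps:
√(B + k(b)) = √(-48736 + 221) = √(-48515) = I*√48515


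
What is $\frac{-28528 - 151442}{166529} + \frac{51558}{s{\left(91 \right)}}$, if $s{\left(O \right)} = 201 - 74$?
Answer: $\frac{8563045992}{21149183} \approx 404.89$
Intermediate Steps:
$s{\left(O \right)} = 127$ ($s{\left(O \right)} = 201 - 74 = 127$)
$\frac{-28528 - 151442}{166529} + \frac{51558}{s{\left(91 \right)}} = \frac{-28528 - 151442}{166529} + \frac{51558}{127} = \left(-179970\right) \frac{1}{166529} + 51558 \cdot \frac{1}{127} = - \frac{179970}{166529} + \frac{51558}{127} = \frac{8563045992}{21149183}$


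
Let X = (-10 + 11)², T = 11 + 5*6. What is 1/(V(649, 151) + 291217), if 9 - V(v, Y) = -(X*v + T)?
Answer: 1/291916 ≈ 3.4256e-6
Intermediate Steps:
T = 41 (T = 11 + 30 = 41)
X = 1 (X = 1² = 1)
V(v, Y) = 50 + v (V(v, Y) = 9 - (-1)*(1*v + 41) = 9 - (-1)*(v + 41) = 9 - (-1)*(41 + v) = 9 - (-41 - v) = 9 + (41 + v) = 50 + v)
1/(V(649, 151) + 291217) = 1/((50 + 649) + 291217) = 1/(699 + 291217) = 1/291916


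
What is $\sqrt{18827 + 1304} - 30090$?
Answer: $-30090 + \sqrt{20131} \approx -29948.0$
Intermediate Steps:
$\sqrt{18827 + 1304} - 30090 = \sqrt{20131} - 30090 = -30090 + \sqrt{20131}$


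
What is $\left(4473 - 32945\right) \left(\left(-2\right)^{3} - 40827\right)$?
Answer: $1162654120$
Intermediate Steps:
$\left(4473 - 32945\right) \left(\left(-2\right)^{3} - 40827\right) = - 28472 \left(-8 - 40827\right) = \left(-28472\right) \left(-40835\right) = 1162654120$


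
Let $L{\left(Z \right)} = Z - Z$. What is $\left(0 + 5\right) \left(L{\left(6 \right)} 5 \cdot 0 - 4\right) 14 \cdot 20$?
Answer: $-5600$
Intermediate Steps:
$L{\left(Z \right)} = 0$
$\left(0 + 5\right) \left(L{\left(6 \right)} 5 \cdot 0 - 4\right) 14 \cdot 20 = \left(0 + 5\right) \left(0 \cdot 5 \cdot 0 - 4\right) 14 \cdot 20 = 5 \left(0 \cdot 0 - 4\right) 14 \cdot 20 = 5 \left(0 - 4\right) 14 \cdot 20 = 5 \left(-4\right) 14 \cdot 20 = \left(-20\right) 14 \cdot 20 = \left(-280\right) 20 = -5600$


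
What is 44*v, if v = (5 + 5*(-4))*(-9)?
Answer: 5940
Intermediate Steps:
v = 135 (v = (5 - 20)*(-9) = -15*(-9) = 135)
44*v = 44*135 = 5940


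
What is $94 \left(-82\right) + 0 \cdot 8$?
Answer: $-7708$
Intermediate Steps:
$94 \left(-82\right) + 0 \cdot 8 = -7708 + 0 = -7708$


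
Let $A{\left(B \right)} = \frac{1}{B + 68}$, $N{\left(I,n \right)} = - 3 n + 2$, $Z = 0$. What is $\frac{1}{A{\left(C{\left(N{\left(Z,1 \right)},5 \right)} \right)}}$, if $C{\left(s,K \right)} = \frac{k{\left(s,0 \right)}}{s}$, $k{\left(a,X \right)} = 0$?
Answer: $68$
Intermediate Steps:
$N{\left(I,n \right)} = 2 - 3 n$
$C{\left(s,K \right)} = 0$ ($C{\left(s,K \right)} = \frac{0}{s} = 0$)
$A{\left(B \right)} = \frac{1}{68 + B}$
$\frac{1}{A{\left(C{\left(N{\left(Z,1 \right)},5 \right)} \right)}} = \frac{1}{\frac{1}{68 + 0}} = \frac{1}{\frac{1}{68}} = 68$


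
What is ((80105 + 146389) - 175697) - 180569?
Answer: -129772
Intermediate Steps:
((80105 + 146389) - 175697) - 180569 = (226494 - 175697) - 180569 = 50797 - 180569 = -129772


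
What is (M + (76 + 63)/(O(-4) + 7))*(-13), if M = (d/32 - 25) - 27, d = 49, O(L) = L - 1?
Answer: -7917/32 ≈ -247.41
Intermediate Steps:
O(L) = -1 + L
M = -1615/32 (M = (49/32 - 25) - 27 = -751/32 - 27 = -1615/32 ≈ -50.469)
(M + (76 + 63)/(O(-4) + 7))*(-13) = (-1615/32 + (76 + 63)/((-1 - 4) + 7))*(-13) = (-1615/32 + 139/(-5 + 7))*(-13) = (-1615/32 + 139/2)*(-13) = (609/32)*(-13) = -7917/32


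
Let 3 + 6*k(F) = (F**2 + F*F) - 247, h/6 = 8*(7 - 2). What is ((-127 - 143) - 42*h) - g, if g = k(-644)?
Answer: -445661/3 ≈ -1.4855e+5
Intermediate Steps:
h = 240 (h = 6*(8*(7 - 2)) = 6*(8*5) = 6*40 = 240)
k(F) = -125/3 + F**2/3 (k(F) = -1/2 + ((F**2 + F*F) - 247)/6 = -1/2 + ((F**2 + F**2) - 247)/6 = -1/2 + (2*F**2 - 247)/6 = -1/2 + (-247 + 2*F**2)/6 = -1/2 + (-247/6 + F**2/3) = -125/3 + F**2/3)
g = 414611/3 (g = -125/3 + (1/3)*(-644)**2 = -125/3 + (1/3)*414736 = -125/3 + 414736/3 = 414611/3 ≈ 1.3820e+5)
((-127 - 143) - 42*h) - g = ((-127 - 143) - 42*240) - 1*414611/3 = (-270 - 10080) - 414611/3 = -10350 - 414611/3 = -445661/3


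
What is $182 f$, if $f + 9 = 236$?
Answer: $41314$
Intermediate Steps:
$f = 227$ ($f = -9 + 236 = 227$)
$182 f = 182 \cdot 227 = 41314$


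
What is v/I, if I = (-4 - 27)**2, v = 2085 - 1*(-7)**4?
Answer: -316/961 ≈ -0.32882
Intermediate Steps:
v = -316 (v = 2085 - 1*2401 = 2085 - 2401 = -316)
I = 961 (I = (-31)**2 = 961)
v/I = -316/961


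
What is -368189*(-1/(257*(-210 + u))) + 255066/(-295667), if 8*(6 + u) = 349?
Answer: -961286852102/104785271801 ≈ -9.1739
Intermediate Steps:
u = 301/8 (u = -6 + (⅛)*349 = -6 + 349/8 = 301/8 ≈ 37.625)
-368189*(-1/(257*(-210 + u))) + 255066/(-295667) = -368189*(-1/(257*(-210 + 301/8))) + 255066/(-295667) = -368189/((-1379/8*(-257))) + 255066*(-1/295667) = -368189/354403/8 - 255066/295667 = -368189*8/354403 - 255066/295667 = -2945512/354403 - 255066/295667 = -961286852102/104785271801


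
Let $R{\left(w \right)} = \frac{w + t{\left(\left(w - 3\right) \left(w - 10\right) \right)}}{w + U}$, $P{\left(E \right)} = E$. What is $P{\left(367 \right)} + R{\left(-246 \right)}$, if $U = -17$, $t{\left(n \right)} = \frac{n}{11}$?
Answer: $\frac{1000693}{2893} \approx 345.9$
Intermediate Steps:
$t{\left(n \right)} = \frac{n}{11}$ ($t{\left(n \right)} = n \frac{1}{11} = \frac{n}{11}$)
$R{\left(w \right)} = \frac{w + \frac{\left(-10 + w\right) \left(-3 + w\right)}{11}}{-17 + w}$ ($R{\left(w \right)} = \frac{w + \frac{\left(w - 3\right) \left(w - 10\right)}{11}}{w - 17} = \frac{w + \frac{\left(-3 + w\right) \left(-10 + w\right)}{11}}{-17 + w} = \frac{w + \frac{\left(-10 + w\right) \left(-3 + w\right)}{11}}{-17 + w}$)
$P{\left(367 \right)} + R{\left(-246 \right)} = 367 + \frac{30 + \left(-246\right)^{2} - -492}{11 \left(-17 - 246\right)} = 367 + \frac{30 + 60516 + 492}{11 \left(-263\right)} = 367 + \frac{1}{11} \left(- \frac{1}{263}\right) 61038 = 367 - \frac{61038}{2893} = \frac{1000693}{2893}$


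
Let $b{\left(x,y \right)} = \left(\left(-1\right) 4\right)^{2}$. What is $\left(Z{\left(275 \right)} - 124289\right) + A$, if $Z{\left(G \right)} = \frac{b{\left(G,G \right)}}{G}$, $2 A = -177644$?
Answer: $- \frac{58605509}{275} \approx -2.1311 \cdot 10^{5}$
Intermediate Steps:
$A = -88822$ ($A = \frac{1}{2} \left(-177644\right) = -88822$)
$b{\left(x,y \right)} = 16$ ($b{\left(x,y \right)} = \left(-4\right)^{2} = 16$)
$Z{\left(G \right)} = \frac{16}{G}$
$\left(Z{\left(275 \right)} - 124289\right) + A = \left(\frac{16}{275} - 124289\right) - 88822 = - \frac{34179459}{275} - 88822 = - \frac{58605509}{275}$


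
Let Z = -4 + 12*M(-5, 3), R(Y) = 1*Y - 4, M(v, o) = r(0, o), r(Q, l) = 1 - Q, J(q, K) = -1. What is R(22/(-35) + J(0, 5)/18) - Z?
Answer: -7991/630 ≈ -12.684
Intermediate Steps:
M(v, o) = 1 (M(v, o) = 1 - 1*0 = 1 + 0 = 1)
R(Y) = -4 + Y (R(Y) = Y - 4 = -4 + Y)
Z = 8 (Z = -4 + 12*1 = -4 + 12 = 8)
R(22/(-35) + J(0, 5)/18) - Z = (-4 + (22/(-35) - 1/18)) - 1*8 = (-4 + (22*(-1/35) - 1*1/18)) - 8 = (-4 + (-22/35 - 1/18)) - 8 = (-4 - 431/630) - 8 = -2951/630 - 8 = -7991/630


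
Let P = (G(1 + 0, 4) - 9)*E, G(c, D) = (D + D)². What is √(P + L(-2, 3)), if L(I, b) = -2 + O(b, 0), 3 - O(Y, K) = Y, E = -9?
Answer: I*√497 ≈ 22.293*I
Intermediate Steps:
O(Y, K) = 3 - Y
G(c, D) = 4*D² (G(c, D) = (2*D)² = 4*D²)
L(I, b) = 1 - b (L(I, b) = -2 + (3 - b) = 1 - b)
P = -495 (P = (4*4² - 9)*(-9) = (4*16 - 9)*(-9) = (64 - 9)*(-9) = 55*(-9) = -495)
√(P + L(-2, 3)) = √(-495 + (1 - 1*3)) = √(-495 + (1 - 3)) = √(-495 - 2) = √(-497) = I*√497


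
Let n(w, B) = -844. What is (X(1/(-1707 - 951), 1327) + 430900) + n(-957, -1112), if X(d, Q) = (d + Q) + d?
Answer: 573308006/1329 ≈ 4.3138e+5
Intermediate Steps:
X(d, Q) = Q + 2*d (X(d, Q) = (Q + d) + d = Q + 2*d)
(X(1/(-1707 - 951), 1327) + 430900) + n(-957, -1112) = ((1327 + 2/(-1707 - 951)) + 430900) - 844 = ((1327 + 2/(-2658)) + 430900) - 844 = ((1327 + 2*(-1/2658)) + 430900) - 844 = ((1327 - 1/1329) + 430900) - 844 = (1763582/1329 + 430900) - 844 = 574429682/1329 - 844 = 573308006/1329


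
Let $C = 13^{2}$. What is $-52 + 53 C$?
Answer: $8905$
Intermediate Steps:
$C = 169$
$-52 + 53 C = -52 + 53 \cdot 169 = -52 + 8957 = 8905$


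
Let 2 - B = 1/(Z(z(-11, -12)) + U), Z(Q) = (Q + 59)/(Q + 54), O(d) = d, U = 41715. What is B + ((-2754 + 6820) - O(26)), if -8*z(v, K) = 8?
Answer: 8936671973/2210953 ≈ 4042.0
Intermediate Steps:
z(v, K) = -1 (z(v, K) = -⅛*8 = -1)
Z(Q) = (59 + Q)/(54 + Q)
B = 4421853/2210953 (B = 2 - 1/((59 - 1)/(54 - 1) + 41715) = 2 - 1/(58/53 + 41715) = 2 - 1/2210953/53 = 2 - 1*53/2210953 = 2 - 53/2210953 = 4421853/2210953 ≈ 2.0000)
B + ((-2754 + 6820) - O(26)) = 4421853/2210953 + ((-2754 + 6820) - 1*26) = 4421853/2210953 + (4066 - 26) = 4421853/2210953 + 4040 = 8936671973/2210953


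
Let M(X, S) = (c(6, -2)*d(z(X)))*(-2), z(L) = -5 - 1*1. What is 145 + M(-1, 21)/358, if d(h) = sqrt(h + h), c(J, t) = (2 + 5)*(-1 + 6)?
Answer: 145 - 70*I*sqrt(3)/179 ≈ 145.0 - 0.67734*I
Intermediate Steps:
c(J, t) = 35 (c(J, t) = 7*5 = 35)
z(L) = -6 (z(L) = -5 - 1 = -6)
d(h) = sqrt(2)*sqrt(h) (d(h) = sqrt(2*h) = sqrt(2)*sqrt(h))
M(X, S) = -140*I*sqrt(3) (M(X, S) = (35*(sqrt(2)*sqrt(-6)))*(-2) = (35*(sqrt(2)*(I*sqrt(6))))*(-2) = (35*(2*I*sqrt(3)))*(-2) = (70*I*sqrt(3))*(-2) = -140*I*sqrt(3))
145 + M(-1, 21)/358 = 145 - 140*I*sqrt(3)/358 = 145 - 140*I*sqrt(3)*(1/358) = 145 - 70*I*sqrt(3)/179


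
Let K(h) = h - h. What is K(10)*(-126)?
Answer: 0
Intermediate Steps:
K(h) = 0
K(10)*(-126) = 0*(-126) = 0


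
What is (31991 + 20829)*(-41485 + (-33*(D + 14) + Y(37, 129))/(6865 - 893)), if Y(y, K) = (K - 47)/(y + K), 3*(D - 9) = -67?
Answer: -271536008117225/123919 ≈ -2.1912e+9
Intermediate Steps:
D = -40/3 (D = 9 + (⅓)*(-67) = 9 - 67/3 = -40/3 ≈ -13.333)
Y(y, K) = (-47 + K)/(K + y)
(31991 + 20829)*(-41485 + (-33*(D + 14) + Y(37, 129))/(6865 - 893)) = (31991 + 20829)*(-41485 + (-33*(-40/3 + 14) + (-47 + 129)/(129 + 37))/(6865 - 893)) = 52820*(-41485 + (-33*⅔ + 82/166)/5972) = 52820*(-41485 + (-22 + (1/166)*82)*(1/5972)) = 52820*(-41485 + (-22 + 41/83)*(1/5972)) = 52820*(-41485 - 1785/83*1/5972) = 52820*(-41485 - 1785/495676) = 52820*(-20563120645/495676) = -271536008117225/123919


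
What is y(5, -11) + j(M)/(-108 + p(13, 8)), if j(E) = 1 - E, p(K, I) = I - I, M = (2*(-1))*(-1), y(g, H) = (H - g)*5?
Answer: -8639/108 ≈ -79.991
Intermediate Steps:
y(g, H) = -5*g + 5*H
M = 2 (M = -2*(-1) = 2)
p(K, I) = 0
y(5, -11) + j(M)/(-108 + p(13, 8)) = (-5*5 + 5*(-11)) + (1 - 1*2)/(-108 + 0) = (-25 - 55) + (1 - 2)/(-108) = -80 - 1/108*(-1) = -80 + 1/108 = -8639/108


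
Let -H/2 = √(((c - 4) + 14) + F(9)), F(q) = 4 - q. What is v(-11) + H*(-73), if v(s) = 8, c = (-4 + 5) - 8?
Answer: 8 + 146*I*√2 ≈ 8.0 + 206.48*I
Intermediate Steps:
c = -7 (c = 1 - 8 = -7)
H = -2*I*√2 (H = -2*√(((-7 - 4) + 14) + (4 - 1*9)) = -2*√((-11 + 14) + (4 - 9)) = -2*√(3 - 5) = -2*I*√2 ≈ -2.8284*I)
v(-11) + H*(-73) = 8 - 2*I*√2*(-73) = 8 + 146*I*√2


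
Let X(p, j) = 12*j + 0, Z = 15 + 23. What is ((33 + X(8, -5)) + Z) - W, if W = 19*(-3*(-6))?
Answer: -331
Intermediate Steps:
Z = 38
X(p, j) = 12*j
W = 342 (W = 19*18 = 342)
((33 + X(8, -5)) + Z) - W = ((33 + 12*(-5)) + 38) - 1*342 = ((33 - 60) + 38) - 342 = (-27 + 38) - 342 = 11 - 342 = -331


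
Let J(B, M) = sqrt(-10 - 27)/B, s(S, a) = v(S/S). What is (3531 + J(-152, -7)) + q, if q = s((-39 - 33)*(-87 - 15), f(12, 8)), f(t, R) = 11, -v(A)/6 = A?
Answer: 3525 - I*sqrt(37)/152 ≈ 3525.0 - 0.040018*I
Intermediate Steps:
v(A) = -6*A
s(S, a) = -6 (s(S, a) = -6*S/S = -6*1 = -6)
q = -6
J(B, M) = I*sqrt(37)/B (J(B, M) = sqrt(-37)/B = (I*sqrt(37))/B = I*sqrt(37)/B)
(3531 + J(-152, -7)) + q = (3531 + I*sqrt(37)/(-152)) - 6 = (3531 + I*sqrt(37)*(-1/152)) - 6 = (3531 - I*sqrt(37)/152) - 6 = 3525 - I*sqrt(37)/152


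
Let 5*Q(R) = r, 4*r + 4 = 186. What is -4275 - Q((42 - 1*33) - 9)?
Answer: -42841/10 ≈ -4284.1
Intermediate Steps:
r = 91/2 (r = -1 + (1/4)*186 = -1 + 93/2 = 91/2 ≈ 45.500)
Q(R) = 91/10 (Q(R) = (1/5)*(91/2) = 91/10)
-4275 - Q((42 - 1*33) - 9) = -4275 - 1*91/10 = -4275 - 91/10 = -42841/10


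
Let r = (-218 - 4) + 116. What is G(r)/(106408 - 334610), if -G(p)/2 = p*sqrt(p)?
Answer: -106*I*sqrt(106)/114101 ≈ -0.0095647*I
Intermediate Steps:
r = -106 (r = -222 + 116 = -106)
G(p) = -2*p**(3/2) (G(p) = -2*p*sqrt(p) = -2*p**(3/2))
G(r)/(106408 - 334610) = (-(-212)*I*sqrt(106))/(106408 - 334610) = -(-212)*I*sqrt(106)/(-228202) = (212*I*sqrt(106))*(-1/228202) = -106*I*sqrt(106)/114101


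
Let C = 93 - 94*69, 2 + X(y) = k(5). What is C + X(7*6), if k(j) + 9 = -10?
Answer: -6414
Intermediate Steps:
k(j) = -19 (k(j) = -9 - 10 = -19)
X(y) = -21 (X(y) = -2 - 19 = -21)
C = -6393 (C = 93 - 6486 = -6393)
C + X(7*6) = -6393 - 21 = -6414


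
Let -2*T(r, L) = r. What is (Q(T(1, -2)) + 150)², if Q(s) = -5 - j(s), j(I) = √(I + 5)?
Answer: 42059/2 - 435*√2 ≈ 20414.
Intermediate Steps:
j(I) = √(5 + I)
T(r, L) = -r/2
Q(s) = -5 - √(5 + s)
(Q(T(1, -2)) + 150)² = ((-5 - √(5 - ½*1)) + 150)² = ((-5 - √(5 - ½)) + 150)² = ((-5 - √(9/2)) + 150)² = ((-5 - 3*√2/2) + 150)² = (145 - 3*√2/2)²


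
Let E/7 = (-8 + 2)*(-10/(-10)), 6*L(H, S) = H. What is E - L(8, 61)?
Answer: -130/3 ≈ -43.333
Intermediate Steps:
L(H, S) = H/6
E = -42 (E = 7*((-8 + 2)*(-10/(-10))) = 7*(-(-60)*(-1)/10) = 7*(-6*1) = 7*(-6) = -42)
E - L(8, 61) = -42 - 8/6 = -42 - 1*4/3 = -42 - 4/3 = -130/3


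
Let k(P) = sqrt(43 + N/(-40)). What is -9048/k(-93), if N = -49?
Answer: -624*sqrt(17690)/61 ≈ -1360.6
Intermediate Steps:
k(P) = sqrt(17690)/20 (k(P) = sqrt(43 - 49/(-40)) = sqrt(43 - 49*(-1/40)) = sqrt(43 + 49/40) = sqrt(1769/40) = sqrt(17690)/20)
-9048/k(-93) = -9048*2*sqrt(17690)/1769 = -624*sqrt(17690)/61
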